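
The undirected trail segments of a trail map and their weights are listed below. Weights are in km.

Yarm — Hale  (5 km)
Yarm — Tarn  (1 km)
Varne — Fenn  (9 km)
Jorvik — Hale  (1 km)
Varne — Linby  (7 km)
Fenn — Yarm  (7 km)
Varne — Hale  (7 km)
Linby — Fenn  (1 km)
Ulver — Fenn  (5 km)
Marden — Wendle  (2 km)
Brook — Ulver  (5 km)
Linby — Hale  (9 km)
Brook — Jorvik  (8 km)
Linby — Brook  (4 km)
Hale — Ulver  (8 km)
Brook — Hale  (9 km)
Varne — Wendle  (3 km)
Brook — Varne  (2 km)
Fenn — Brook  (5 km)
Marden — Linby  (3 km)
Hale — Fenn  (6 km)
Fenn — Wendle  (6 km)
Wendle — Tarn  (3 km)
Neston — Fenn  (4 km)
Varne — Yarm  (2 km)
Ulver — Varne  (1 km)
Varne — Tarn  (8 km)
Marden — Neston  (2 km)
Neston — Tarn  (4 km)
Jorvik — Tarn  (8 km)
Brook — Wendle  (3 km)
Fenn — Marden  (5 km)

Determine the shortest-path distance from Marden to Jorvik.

11 km

Running Dijkstra from Marden:
Marden: 0
Wendle: 2  (via Marden)
Neston: 2  (via Marden)
Linby: 3  (via Marden)
Fenn: 4  (via Linby)
Varne: 5  (via Wendle)
Tarn: 5  (via Wendle)
Brook: 5  (via Wendle)
Yarm: 6  (via Tarn)
Ulver: 6  (via Varne)
Hale: 10  (via Fenn)
Jorvik: 11  (via Hale)
Shortest route: Marden → Linby → Fenn → Hale → Jorvik = 11 km.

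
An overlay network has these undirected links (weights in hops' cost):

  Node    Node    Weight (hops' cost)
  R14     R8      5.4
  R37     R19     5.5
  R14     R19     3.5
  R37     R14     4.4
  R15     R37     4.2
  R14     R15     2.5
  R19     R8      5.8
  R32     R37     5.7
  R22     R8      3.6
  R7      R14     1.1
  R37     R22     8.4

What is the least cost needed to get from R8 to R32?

15.5 hops' cost

Enumerating some paths:
R8 - R19 - R37 - R32: 5.8+5.5+5.7 = 17
R8 - R14 - R37 - R32: 5.4+4.4+5.7 = 15.5
R8 - R22 - R37 - R32: 3.6+8.4+5.7 = 17.7
The minimum is 15.5 hops' cost via R8 - R14 - R37 - R32.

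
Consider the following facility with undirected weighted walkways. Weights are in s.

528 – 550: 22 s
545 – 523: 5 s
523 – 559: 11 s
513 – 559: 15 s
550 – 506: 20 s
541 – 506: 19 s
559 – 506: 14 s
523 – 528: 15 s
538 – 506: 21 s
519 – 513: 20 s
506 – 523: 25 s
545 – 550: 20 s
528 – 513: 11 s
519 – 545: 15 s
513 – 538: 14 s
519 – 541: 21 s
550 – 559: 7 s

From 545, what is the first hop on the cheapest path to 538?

Compare a few routes:
545–519–513–538: 15+20+14 = 49
545–523–559–513–538: 5+11+15+14 = 45
545–523–506–538: 5+25+21 = 51
Cheapest is 545–523–559–513–538 at 45 s.
So from 545 the first move is to 523.

523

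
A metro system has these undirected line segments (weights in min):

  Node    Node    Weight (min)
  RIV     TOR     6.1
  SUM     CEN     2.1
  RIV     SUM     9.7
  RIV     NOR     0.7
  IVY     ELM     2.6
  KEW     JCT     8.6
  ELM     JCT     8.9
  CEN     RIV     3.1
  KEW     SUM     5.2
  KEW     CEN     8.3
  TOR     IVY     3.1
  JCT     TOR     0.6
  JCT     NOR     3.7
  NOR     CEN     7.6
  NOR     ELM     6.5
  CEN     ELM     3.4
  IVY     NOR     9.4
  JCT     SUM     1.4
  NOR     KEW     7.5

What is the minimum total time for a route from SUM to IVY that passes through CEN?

Best SUM to CEN: SUM → CEN costing 2.1
Best CEN to IVY: CEN → ELM → IVY costing 6
Total via CEN: 2.1 + 6 = 8.1 min.

8.1 min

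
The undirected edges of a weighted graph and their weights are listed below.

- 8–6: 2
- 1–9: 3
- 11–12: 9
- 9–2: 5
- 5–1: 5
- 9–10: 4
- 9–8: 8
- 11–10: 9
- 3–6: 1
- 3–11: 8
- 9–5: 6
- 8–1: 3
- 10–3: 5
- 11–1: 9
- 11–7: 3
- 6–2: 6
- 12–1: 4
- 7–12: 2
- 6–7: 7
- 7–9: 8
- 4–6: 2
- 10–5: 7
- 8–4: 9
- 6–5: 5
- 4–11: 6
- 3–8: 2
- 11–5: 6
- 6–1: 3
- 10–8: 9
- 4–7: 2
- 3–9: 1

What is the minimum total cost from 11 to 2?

13

Shortest distances from 11:
11: 0
7: 3  (via 11)
4: 5  (via 7)
12: 5  (via 7)
5: 6  (via 11)
6: 7  (via 4)
3: 8  (via 11)
1: 9  (via 11)
8: 9  (via 6)
9: 9  (via 3)
10: 9  (via 11)
2: 13  (via 6)
Shortest route: 11 → 7 → 4 → 6 → 2 = 13.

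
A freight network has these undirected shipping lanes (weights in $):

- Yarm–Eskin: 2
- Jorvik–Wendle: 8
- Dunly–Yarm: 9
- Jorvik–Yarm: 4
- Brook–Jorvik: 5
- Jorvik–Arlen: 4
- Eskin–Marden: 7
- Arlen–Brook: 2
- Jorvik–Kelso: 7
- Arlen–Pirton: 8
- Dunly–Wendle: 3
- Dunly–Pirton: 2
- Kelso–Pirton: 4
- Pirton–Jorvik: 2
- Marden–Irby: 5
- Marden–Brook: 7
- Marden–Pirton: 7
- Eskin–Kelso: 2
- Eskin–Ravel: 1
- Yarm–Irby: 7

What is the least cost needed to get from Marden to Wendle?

Running Dijkstra from Marden:
Marden: 0
Irby: 5  (via Marden)
Eskin: 7  (via Marden)
Brook: 7  (via Marden)
Pirton: 7  (via Marden)
Ravel: 8  (via Eskin)
Yarm: 9  (via Eskin)
Kelso: 9  (via Eskin)
Jorvik: 9  (via Pirton)
Dunly: 9  (via Pirton)
Arlen: 9  (via Brook)
Wendle: 12  (via Dunly)
Shortest route: Marden → Pirton → Dunly → Wendle = $12.

$12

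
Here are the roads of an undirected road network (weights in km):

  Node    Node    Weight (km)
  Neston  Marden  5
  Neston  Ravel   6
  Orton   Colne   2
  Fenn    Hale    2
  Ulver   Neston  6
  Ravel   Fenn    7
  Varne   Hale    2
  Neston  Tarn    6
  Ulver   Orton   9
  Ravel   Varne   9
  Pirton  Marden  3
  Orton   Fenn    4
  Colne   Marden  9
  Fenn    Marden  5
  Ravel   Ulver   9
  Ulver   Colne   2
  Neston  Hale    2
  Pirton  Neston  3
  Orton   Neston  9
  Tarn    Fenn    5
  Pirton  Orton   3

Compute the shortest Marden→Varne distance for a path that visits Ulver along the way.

20 km

Shortest Marden→Ulver: Marden–Pirton–Orton–Colne–Ulver = 10
Shortest Ulver→Varne: Ulver–Neston–Hale–Varne = 10
Total via Ulver: 10 + 10 = 20 km.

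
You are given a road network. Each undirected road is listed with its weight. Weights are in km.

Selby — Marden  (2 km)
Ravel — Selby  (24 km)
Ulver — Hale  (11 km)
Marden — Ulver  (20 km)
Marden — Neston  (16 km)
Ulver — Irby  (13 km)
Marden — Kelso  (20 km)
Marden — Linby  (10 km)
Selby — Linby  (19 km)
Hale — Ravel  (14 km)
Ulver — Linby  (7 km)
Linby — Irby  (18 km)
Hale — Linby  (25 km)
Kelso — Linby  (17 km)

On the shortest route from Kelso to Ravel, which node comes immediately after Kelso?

Enumerating some paths:
Kelso–Linby–Ulver–Hale–Ravel: 17+7+11+14 = 49
Kelso–Linby–Hale–Ravel: 17+25+14 = 56
Kelso–Marden–Selby–Ravel: 20+2+24 = 46
Kelso–Linby–Marden–Selby–Ravel: 17+10+2+24 = 53
Cheapest is Kelso–Marden–Selby–Ravel at 46 km.
So from Kelso the first move is to Marden.

Marden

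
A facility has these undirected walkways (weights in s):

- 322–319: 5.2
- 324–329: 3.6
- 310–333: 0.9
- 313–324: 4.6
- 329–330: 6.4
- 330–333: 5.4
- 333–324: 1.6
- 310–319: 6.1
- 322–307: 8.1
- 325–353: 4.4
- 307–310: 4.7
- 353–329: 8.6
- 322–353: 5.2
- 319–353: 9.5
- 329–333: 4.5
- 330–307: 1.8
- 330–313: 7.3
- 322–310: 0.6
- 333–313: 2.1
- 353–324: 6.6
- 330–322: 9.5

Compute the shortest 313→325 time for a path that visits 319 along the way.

Shortest 313→319: 313–333–310–322–319 = 8.8
Shortest 319→325: 319–353–325 = 13.9
Total via 319: 8.8 + 13.9 = 22.7 s.

22.7 s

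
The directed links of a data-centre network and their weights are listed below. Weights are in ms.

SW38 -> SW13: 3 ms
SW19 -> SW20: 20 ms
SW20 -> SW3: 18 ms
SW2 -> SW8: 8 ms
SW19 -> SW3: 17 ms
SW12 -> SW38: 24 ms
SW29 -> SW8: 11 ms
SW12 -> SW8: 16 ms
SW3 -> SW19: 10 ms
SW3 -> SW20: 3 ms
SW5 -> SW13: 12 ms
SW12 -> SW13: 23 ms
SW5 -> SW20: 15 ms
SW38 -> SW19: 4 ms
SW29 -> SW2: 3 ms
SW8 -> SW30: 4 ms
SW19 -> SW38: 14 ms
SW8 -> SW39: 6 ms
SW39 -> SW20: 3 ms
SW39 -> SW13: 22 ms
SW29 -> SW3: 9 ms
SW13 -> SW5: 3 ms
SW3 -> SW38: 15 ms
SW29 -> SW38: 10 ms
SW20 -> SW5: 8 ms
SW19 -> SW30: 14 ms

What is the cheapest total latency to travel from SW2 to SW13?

36 ms

Running Dijkstra from SW2:
SW2: 0
SW8: 8  (via SW2)
SW30: 12  (via SW8)
SW39: 14  (via SW8)
SW20: 17  (via SW39)
SW5: 25  (via SW20)
SW3: 35  (via SW20)
SW13: 36  (via SW39)
Shortest route: SW2 → SW8 → SW39 → SW13 = 36 ms.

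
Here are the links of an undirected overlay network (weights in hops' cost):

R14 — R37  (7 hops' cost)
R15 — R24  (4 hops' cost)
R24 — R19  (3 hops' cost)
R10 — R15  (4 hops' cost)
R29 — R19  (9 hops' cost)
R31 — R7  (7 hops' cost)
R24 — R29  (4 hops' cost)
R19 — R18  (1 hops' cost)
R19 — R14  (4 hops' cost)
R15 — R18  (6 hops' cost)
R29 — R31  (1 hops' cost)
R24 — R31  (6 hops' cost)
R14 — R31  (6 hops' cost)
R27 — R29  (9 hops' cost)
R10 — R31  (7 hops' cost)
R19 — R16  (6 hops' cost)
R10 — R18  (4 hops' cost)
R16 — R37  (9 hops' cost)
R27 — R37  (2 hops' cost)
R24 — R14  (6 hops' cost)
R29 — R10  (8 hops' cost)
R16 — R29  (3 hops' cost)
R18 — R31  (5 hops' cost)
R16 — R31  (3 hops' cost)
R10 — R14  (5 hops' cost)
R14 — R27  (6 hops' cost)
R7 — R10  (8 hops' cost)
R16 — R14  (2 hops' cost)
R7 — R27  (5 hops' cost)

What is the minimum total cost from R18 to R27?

Compare a few routes:
R18–R31–R29–R27: 5+1+9 = 15
R18–R19–R14–R27: 1+4+6 = 11
R18–R19–R14–R37–R27: 1+4+7+2 = 14
Cheapest is R18–R19–R14–R27 at 11 hops' cost.

11 hops' cost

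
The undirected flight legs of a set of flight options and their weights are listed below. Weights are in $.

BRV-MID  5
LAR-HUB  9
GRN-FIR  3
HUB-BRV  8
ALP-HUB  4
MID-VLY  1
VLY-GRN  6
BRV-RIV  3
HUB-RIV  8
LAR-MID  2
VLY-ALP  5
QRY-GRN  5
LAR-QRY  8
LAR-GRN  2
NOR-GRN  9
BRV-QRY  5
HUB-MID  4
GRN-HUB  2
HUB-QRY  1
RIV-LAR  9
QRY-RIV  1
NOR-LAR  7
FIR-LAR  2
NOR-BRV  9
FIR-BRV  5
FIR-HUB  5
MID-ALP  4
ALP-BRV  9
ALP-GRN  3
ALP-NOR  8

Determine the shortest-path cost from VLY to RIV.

Shortest distances from VLY:
VLY: 0
MID: 1  (via VLY)
LAR: 3  (via MID)
ALP: 5  (via VLY)
HUB: 5  (via MID)
GRN: 5  (via LAR)
FIR: 5  (via LAR)
QRY: 6  (via HUB)
BRV: 6  (via MID)
RIV: 7  (via QRY)
Shortest route: VLY–MID–HUB–QRY–RIV = $7.

$7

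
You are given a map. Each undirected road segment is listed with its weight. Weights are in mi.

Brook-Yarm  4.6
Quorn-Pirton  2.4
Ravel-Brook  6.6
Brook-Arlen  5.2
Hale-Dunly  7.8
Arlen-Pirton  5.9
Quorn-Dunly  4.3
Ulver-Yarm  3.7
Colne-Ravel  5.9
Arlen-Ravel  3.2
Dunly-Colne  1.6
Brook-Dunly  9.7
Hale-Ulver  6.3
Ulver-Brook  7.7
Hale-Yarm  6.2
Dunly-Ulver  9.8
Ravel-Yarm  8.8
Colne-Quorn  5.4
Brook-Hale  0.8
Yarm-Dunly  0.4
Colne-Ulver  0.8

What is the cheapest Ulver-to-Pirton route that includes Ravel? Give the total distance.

Best Ulver to Ravel: Ulver → Colne → Ravel costing 6.7
Shortest Ravel→Pirton: Ravel → Arlen → Pirton = 9.1
Total via Ravel: 6.7 + 9.1 = 15.8 mi.

15.8 mi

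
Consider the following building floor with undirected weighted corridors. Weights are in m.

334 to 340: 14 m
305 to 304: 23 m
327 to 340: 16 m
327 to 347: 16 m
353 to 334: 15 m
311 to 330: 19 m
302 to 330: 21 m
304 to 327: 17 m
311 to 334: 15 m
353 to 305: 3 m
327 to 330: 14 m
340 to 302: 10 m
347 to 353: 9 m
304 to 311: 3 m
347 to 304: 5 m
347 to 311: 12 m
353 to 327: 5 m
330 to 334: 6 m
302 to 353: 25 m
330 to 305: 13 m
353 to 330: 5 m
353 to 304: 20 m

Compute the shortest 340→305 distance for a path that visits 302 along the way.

38 m

Best 340 to 302: 340–302 costing 10
Best 302 to 305: 302–353–305 costing 28
Total via 302: 10 + 28 = 38 m.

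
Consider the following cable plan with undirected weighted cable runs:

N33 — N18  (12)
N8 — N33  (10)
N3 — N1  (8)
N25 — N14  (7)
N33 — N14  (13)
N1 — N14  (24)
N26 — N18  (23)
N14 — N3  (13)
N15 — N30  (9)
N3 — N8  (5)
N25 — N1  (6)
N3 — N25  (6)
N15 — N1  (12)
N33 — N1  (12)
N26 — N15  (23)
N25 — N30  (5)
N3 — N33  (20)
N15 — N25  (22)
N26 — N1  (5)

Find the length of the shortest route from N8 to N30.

16

Running Dijkstra from N8:
N8: 0
N3: 5  (via N8)
N33: 10  (via N8)
N25: 11  (via N3)
N1: 13  (via N3)
N30: 16  (via N25)
Shortest route: N8–N3–N25–N30 = 16.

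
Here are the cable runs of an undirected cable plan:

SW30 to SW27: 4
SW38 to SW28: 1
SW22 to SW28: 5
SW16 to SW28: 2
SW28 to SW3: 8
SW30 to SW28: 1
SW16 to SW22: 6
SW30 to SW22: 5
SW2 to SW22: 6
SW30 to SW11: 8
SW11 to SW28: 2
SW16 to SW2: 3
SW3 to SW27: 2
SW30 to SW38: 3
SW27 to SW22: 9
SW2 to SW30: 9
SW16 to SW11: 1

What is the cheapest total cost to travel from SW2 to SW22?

Settle nodes by increasing distance from SW2:
SW2: 0
SW16: 3  (via SW2)
SW11: 4  (via SW16)
SW28: 5  (via SW16)
SW38: 6  (via SW28)
SW22: 6  (via SW2)
Shortest route: SW2 → SW22 = 6.

6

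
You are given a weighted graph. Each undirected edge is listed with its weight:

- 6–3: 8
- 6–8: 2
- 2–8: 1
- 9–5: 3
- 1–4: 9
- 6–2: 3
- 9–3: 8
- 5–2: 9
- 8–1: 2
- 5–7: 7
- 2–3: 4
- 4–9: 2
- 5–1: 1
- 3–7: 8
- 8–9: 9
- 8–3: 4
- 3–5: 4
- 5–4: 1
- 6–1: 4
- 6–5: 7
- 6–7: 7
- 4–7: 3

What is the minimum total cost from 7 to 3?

8

Shortest distances from 7:
7: 0
4: 3  (via 7)
5: 4  (via 4)
1: 5  (via 5)
9: 5  (via 4)
6: 7  (via 7)
8: 7  (via 1)
2: 8  (via 8)
3: 8  (via 7)
Shortest route: 7–3 = 8.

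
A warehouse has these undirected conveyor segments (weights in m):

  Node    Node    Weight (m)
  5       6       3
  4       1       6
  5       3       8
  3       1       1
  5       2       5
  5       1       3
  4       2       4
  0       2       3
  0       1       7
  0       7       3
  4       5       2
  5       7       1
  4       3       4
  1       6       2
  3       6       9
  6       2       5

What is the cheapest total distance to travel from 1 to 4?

5 m

Compare a few routes:
1 - 3 - 4: 1+4 = 5
1 - 6 - 5 - 4: 2+3+2 = 7
1 - 4: 6 = 6
1 - 6 - 2 - 4: 2+5+4 = 11
Cheapest is 1 - 3 - 4 at 5 m.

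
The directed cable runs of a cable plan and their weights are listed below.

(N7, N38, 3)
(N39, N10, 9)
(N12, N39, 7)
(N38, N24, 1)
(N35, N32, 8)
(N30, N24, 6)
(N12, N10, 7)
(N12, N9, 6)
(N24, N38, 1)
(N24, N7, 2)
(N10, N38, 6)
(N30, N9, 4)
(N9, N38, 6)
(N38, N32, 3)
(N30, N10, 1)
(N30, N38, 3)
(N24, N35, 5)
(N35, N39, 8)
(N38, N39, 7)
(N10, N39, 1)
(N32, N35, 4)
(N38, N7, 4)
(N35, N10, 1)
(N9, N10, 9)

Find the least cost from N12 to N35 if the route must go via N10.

Best N12 to N10: N12 → N10 costing 7
Shortest N10→N35: N10 → N38 → N24 → N35 = 12
Total via N10: 7 + 12 = 19.

19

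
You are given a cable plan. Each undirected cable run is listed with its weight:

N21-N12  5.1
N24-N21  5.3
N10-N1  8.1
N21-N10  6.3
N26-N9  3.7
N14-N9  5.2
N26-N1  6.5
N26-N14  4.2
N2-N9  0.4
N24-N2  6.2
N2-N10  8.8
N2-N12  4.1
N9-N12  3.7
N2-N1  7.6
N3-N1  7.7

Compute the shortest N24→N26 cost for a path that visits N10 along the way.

Shortest N24→N10: N24–N21–N10 = 11.6
Shortest N10→N26: N10–N2–N9–N26 = 12.9
Total via N10: 11.6 + 12.9 = 24.5.

24.5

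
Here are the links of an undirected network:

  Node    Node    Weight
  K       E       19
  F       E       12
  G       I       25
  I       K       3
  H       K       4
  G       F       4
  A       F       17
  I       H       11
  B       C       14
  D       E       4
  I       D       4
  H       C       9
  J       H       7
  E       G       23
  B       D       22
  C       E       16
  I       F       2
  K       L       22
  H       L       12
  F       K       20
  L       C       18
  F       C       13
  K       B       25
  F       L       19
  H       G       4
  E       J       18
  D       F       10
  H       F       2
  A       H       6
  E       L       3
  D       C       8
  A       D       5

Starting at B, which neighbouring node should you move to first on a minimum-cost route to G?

Candidate routes:
B - C - H - G: 14+9+4 = 27
B - C - F - G: 14+13+4 = 31
B - C - H - F - G: 14+9+2+4 = 29
B - D - I - F - G: 22+4+2+4 = 32
Cheapest is B - C - H - G at 27.
So from B the first move is to C.

C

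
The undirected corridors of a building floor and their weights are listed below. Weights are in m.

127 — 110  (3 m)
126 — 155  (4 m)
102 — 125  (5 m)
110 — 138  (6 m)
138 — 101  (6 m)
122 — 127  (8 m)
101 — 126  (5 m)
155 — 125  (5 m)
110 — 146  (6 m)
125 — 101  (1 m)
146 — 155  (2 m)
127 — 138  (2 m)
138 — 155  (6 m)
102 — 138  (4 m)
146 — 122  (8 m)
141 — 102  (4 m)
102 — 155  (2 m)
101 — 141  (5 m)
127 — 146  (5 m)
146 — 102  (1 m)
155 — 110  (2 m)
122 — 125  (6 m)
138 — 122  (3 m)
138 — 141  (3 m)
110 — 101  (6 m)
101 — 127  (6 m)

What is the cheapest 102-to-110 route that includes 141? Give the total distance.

Shortest 102→141: 102 → 141 = 4
Best 141 to 110: 141 → 138 → 127 → 110 costing 8
Total via 141: 4 + 8 = 12 m.

12 m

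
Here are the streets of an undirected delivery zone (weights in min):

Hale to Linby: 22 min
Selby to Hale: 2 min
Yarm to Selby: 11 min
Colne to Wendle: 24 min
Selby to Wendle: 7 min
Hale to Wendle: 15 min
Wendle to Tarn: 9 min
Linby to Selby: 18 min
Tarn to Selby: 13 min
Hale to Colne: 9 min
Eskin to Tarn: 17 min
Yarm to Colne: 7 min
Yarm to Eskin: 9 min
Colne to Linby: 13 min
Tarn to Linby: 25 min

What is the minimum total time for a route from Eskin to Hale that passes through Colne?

25 min

Best Eskin to Colne: Eskin–Yarm–Colne costing 16
Shortest Colne→Hale: Colne–Hale = 9
Total via Colne: 16 + 9 = 25 min.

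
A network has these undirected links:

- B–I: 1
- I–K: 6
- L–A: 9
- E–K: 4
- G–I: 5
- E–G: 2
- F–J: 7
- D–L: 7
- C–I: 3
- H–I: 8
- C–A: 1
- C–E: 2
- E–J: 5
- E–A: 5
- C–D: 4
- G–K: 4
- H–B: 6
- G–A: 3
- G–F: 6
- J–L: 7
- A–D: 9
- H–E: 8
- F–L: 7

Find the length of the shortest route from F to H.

Compare a few routes:
F → G → E → H: 6+2+8 = 16
F → G → I → B → H: 6+5+1+6 = 18
The minimum is 16 via F → G → E → H.

16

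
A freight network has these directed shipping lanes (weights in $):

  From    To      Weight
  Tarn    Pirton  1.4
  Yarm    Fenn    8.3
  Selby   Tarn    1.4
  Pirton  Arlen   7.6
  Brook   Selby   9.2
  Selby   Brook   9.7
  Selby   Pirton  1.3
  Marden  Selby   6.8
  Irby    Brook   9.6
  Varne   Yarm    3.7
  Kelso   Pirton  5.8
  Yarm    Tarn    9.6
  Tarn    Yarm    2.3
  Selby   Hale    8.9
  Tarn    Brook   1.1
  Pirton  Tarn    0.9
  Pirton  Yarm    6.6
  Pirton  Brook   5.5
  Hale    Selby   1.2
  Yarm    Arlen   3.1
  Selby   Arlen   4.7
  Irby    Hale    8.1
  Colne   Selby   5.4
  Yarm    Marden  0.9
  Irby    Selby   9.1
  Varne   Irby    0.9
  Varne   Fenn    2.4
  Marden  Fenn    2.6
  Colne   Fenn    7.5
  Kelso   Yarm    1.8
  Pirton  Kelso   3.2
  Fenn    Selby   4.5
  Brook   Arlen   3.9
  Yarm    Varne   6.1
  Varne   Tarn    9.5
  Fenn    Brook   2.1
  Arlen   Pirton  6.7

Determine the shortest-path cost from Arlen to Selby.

Candidate routes:
Arlen - Pirton - Tarn - Brook - Selby: 6.7+0.9+1.1+9.2 = 17.9
Arlen - Pirton - Tarn - Yarm - Marden - Selby: 6.7+0.9+2.3+0.9+6.8 = 17.6
Arlen - Pirton - Tarn - Yarm - Marden - Fenn - Selby: 6.7+0.9+2.3+0.9+2.6+4.5 = 17.9
The minimum is $17.6 via Arlen - Pirton - Tarn - Yarm - Marden - Selby.

$17.6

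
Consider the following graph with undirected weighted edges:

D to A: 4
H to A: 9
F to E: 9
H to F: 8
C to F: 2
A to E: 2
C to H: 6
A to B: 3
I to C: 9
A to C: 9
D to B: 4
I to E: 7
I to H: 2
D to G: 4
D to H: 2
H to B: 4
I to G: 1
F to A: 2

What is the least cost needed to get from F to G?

10

Enumerating some paths:
F - A - D - G: 2+4+4 = 10
F - H - I - G: 8+2+1 = 11
F - A - D - H - I - G: 2+4+2+2+1 = 11
The minimum is 10 via F - A - D - G.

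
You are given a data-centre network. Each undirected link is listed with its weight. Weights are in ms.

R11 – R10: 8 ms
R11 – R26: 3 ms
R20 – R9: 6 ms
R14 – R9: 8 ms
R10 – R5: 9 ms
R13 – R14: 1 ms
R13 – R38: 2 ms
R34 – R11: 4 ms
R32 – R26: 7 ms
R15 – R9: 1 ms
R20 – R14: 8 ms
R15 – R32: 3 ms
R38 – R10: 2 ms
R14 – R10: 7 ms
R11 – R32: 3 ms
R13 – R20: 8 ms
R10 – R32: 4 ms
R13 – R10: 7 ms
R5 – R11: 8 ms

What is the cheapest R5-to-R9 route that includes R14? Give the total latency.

22 ms

Best R5 to R14: R5–R10–R38–R13–R14 costing 14
Best R14 to R9: R14–R9 costing 8
Total via R14: 14 + 8 = 22 ms.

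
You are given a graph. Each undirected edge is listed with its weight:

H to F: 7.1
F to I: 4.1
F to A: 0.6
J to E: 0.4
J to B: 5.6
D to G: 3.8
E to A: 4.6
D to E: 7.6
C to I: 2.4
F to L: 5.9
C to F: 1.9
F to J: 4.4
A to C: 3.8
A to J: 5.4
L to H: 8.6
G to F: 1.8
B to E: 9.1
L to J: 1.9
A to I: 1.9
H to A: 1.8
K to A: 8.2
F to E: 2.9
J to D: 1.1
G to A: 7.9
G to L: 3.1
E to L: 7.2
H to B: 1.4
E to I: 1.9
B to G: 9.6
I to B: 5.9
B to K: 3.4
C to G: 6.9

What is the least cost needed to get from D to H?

Settle nodes by increasing distance from D:
D: 0
J: 1.1  (via D)
E: 1.5  (via J)
L: 3  (via J)
I: 3.4  (via E)
G: 3.8  (via D)
F: 4.4  (via E)
A: 5  (via F)
C: 5.8  (via I)
B: 6.7  (via J)
H: 6.8  (via A)
Shortest route: D–J–E–F–A–H = 6.8.

6.8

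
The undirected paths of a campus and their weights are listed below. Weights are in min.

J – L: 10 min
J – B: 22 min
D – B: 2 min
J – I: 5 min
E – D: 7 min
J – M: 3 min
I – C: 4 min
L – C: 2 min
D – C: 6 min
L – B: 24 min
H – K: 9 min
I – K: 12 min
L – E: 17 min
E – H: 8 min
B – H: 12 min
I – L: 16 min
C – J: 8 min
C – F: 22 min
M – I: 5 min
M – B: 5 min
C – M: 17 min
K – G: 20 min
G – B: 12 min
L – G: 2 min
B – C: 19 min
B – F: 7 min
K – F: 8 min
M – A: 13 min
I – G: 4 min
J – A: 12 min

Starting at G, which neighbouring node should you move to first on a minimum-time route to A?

Candidate routes:
G → I → J → A: 4+5+12 = 21
G → L → C → J → A: 2+2+8+12 = 24
G → I → M → A: 4+5+13 = 22
G → L → J → A: 2+10+12 = 24
Cheapest is G → I → J → A at 21 min.
So from G the first move is to I.

I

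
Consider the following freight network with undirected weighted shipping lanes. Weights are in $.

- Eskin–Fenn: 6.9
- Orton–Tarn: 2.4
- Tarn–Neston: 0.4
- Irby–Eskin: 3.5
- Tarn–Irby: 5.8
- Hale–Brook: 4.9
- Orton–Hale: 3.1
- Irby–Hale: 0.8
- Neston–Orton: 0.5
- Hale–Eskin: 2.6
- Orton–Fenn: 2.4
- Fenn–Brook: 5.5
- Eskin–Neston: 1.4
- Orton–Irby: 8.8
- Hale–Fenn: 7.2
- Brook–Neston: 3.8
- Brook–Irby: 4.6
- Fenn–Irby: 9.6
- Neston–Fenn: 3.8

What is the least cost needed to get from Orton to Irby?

$3.9

Candidate routes:
Orton → Hale → Irby: 3.1+0.8 = 3.9
Orton → Neston → Eskin → Irby: 0.5+1.4+3.5 = 5.4
Orton → Neston → Eskin → Hale → Irby: 0.5+1.4+2.6+0.8 = 5.3
Orton → Neston → Tarn → Irby: 0.5+0.4+5.8 = 6.7
Cheapest is Orton → Hale → Irby at $3.9.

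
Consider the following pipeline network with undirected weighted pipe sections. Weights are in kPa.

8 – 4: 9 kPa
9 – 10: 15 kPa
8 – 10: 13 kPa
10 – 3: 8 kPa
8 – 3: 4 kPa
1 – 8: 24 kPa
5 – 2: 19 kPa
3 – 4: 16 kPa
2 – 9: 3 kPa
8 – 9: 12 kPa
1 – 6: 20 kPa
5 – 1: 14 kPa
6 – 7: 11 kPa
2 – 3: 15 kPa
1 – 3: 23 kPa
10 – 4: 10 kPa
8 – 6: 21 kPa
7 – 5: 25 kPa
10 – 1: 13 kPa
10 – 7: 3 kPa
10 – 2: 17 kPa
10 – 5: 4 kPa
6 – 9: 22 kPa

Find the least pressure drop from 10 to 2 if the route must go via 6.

39 kPa

Best 10 to 6: 10–7–6 costing 14
Best 6 to 2: 6–9–2 costing 25
Total via 6: 14 + 25 = 39 kPa.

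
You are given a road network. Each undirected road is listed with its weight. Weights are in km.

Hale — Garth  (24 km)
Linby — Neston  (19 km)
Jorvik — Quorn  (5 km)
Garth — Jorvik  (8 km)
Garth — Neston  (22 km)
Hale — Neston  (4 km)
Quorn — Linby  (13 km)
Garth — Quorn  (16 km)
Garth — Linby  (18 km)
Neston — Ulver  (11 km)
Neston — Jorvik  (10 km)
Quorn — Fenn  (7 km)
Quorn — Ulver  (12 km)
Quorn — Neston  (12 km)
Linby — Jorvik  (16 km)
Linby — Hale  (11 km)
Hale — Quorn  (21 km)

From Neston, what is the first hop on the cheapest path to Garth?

Jorvik

Enumerating some paths:
Neston → Garth: 22 = 22
Neston → Quorn → Jorvik → Garth: 12+5+8 = 25
Neston → Hale → Garth: 4+24 = 28
Neston → Jorvik → Garth: 10+8 = 18
The minimum is 18 km via Neston → Jorvik → Garth.
So from Neston the first move is to Jorvik.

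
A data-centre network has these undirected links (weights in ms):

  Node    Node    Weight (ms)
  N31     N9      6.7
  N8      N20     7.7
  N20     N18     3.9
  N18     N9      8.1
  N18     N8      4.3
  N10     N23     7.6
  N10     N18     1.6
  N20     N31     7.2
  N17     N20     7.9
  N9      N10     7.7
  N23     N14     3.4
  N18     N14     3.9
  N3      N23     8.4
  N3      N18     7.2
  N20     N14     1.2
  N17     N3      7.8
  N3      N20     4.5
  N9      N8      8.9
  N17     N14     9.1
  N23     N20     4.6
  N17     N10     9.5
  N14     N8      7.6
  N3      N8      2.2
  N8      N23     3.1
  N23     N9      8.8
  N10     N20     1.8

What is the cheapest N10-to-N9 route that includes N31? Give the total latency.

Shortest N10→N31: N10–N20–N31 = 9
Shortest N31→N9: N31–N9 = 6.7
Total via N31: 9 + 6.7 = 15.7 ms.

15.7 ms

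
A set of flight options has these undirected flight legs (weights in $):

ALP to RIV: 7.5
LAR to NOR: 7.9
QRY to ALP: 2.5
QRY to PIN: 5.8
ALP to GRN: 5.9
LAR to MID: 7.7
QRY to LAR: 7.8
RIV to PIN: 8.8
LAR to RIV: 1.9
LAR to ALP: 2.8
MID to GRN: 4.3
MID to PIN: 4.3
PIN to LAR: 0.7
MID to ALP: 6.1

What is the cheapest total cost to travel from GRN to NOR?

$16.6

Running Dijkstra from GRN:
GRN: 0
MID: 4.3  (via GRN)
ALP: 5.9  (via GRN)
QRY: 8.4  (via ALP)
PIN: 8.6  (via MID)
LAR: 8.7  (via ALP)
RIV: 10.6  (via LAR)
NOR: 16.6  (via LAR)
Shortest route: GRN–ALP–LAR–NOR = $16.6.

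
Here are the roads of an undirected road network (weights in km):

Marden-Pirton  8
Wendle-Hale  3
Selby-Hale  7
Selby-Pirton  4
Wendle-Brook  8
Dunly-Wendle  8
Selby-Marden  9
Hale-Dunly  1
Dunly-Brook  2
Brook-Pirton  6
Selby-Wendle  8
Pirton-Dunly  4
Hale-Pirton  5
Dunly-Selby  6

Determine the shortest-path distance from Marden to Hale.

Shortest distances from Marden:
Marden: 0
Pirton: 8  (via Marden)
Selby: 9  (via Marden)
Dunly: 12  (via Pirton)
Hale: 13  (via Pirton)
Shortest route: Marden–Pirton–Hale = 13 km.

13 km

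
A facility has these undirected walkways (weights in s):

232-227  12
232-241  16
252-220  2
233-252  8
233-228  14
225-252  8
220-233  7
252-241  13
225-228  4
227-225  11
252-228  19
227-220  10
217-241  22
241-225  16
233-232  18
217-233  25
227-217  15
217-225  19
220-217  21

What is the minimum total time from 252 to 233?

8 s

Running Dijkstra from 252:
252: 0
220: 2  (via 252)
225: 8  (via 252)
233: 8  (via 252)
Shortest route: 252 → 233 = 8 s.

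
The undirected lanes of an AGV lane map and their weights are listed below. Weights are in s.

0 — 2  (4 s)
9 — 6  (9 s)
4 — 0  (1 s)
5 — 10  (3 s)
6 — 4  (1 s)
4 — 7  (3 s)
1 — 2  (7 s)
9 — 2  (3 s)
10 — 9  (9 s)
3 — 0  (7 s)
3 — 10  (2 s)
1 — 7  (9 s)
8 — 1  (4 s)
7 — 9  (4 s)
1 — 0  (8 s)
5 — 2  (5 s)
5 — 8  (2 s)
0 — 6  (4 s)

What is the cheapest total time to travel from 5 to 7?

Shortest distances from 5:
5: 0
8: 2  (via 5)
10: 3  (via 5)
2: 5  (via 5)
3: 5  (via 10)
1: 6  (via 8)
9: 8  (via 2)
0: 9  (via 2)
4: 10  (via 0)
6: 11  (via 4)
7: 12  (via 9)
Shortest route: 5 → 2 → 9 → 7 = 12 s.

12 s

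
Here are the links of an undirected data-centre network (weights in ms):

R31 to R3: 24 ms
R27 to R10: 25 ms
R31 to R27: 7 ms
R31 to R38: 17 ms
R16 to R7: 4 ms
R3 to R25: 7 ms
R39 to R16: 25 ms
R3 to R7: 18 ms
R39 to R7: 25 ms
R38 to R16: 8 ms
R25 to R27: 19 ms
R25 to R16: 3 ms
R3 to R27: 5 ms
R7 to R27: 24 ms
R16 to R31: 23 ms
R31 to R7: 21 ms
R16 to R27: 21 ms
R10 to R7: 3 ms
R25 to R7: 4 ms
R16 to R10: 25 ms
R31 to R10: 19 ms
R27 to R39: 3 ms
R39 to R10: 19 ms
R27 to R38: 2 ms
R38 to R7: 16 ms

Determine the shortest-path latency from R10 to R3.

Shortest distances from R10:
R10: 0
R7: 3  (via R10)
R25: 7  (via R7)
R16: 7  (via R7)
R3: 14  (via R25)
Shortest route: R10 → R7 → R25 → R3 = 14 ms.

14 ms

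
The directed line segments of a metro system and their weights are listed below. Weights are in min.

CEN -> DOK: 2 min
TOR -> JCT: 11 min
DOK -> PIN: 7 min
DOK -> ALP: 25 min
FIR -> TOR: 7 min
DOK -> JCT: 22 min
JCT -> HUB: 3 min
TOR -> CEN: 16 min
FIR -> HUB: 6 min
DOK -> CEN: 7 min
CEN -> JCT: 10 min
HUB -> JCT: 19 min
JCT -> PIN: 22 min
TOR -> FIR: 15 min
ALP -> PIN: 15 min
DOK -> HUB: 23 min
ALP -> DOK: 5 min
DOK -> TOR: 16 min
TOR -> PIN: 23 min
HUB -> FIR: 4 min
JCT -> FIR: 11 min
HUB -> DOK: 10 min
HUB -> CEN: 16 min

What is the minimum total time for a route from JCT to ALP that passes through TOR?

Best JCT to TOR: JCT–HUB–FIR–TOR costing 14
Shortest TOR→ALP: TOR–CEN–DOK–ALP = 43
Total via TOR: 14 + 43 = 57 min.

57 min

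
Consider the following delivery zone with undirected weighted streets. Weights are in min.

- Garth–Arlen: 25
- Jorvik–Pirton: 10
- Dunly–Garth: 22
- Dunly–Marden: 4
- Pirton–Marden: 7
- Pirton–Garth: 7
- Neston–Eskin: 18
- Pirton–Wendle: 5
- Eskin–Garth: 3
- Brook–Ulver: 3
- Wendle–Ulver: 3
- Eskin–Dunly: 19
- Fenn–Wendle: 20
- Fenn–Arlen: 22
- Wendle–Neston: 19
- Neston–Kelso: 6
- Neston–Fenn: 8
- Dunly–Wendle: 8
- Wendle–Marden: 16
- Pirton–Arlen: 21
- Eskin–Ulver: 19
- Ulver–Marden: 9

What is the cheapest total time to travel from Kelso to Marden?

37 min

Running Dijkstra from Kelso:
Kelso: 0
Neston: 6  (via Kelso)
Fenn: 14  (via Neston)
Eskin: 24  (via Neston)
Wendle: 25  (via Neston)
Garth: 27  (via Eskin)
Ulver: 28  (via Wendle)
Pirton: 30  (via Wendle)
Brook: 31  (via Ulver)
Dunly: 33  (via Wendle)
Arlen: 36  (via Fenn)
Marden: 37  (via Ulver)
Shortest route: Kelso–Neston–Wendle–Ulver–Marden = 37 min.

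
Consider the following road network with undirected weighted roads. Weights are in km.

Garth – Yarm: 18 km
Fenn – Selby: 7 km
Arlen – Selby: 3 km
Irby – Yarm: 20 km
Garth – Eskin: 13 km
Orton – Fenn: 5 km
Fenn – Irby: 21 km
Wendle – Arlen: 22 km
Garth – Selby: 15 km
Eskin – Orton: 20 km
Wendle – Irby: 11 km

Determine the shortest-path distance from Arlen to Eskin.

31 km

Running Dijkstra from Arlen:
Arlen: 0
Selby: 3  (via Arlen)
Fenn: 10  (via Selby)
Orton: 15  (via Fenn)
Garth: 18  (via Selby)
Wendle: 22  (via Arlen)
Irby: 31  (via Fenn)
Eskin: 31  (via Garth)
Shortest route: Arlen → Selby → Garth → Eskin = 31 km.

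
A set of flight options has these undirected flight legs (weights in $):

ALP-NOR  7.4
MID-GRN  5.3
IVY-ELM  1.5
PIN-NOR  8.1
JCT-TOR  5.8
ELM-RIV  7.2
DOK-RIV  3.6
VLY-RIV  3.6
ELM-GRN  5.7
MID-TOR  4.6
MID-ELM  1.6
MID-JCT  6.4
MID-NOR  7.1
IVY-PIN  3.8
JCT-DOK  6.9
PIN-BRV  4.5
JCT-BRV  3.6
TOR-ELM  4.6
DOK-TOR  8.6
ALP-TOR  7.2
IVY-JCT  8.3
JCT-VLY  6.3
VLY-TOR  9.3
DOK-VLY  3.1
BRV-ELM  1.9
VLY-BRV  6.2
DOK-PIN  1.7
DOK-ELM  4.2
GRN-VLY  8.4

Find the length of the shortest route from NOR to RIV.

$13.4

Compare a few routes:
NOR → MID → ELM → RIV: 7.1+1.6+7.2 = 15.9
NOR → PIN → DOK → RIV: 8.1+1.7+3.6 = 13.4
The minimum is $13.4 via NOR → PIN → DOK → RIV.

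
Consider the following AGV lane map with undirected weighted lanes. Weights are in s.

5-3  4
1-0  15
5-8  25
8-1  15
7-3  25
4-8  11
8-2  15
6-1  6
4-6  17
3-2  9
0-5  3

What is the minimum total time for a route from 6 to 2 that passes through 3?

37 s

Best 6 to 3: 6–1–0–5–3 costing 28
Shortest 3→2: 3–2 = 9
Total via 3: 28 + 9 = 37 s.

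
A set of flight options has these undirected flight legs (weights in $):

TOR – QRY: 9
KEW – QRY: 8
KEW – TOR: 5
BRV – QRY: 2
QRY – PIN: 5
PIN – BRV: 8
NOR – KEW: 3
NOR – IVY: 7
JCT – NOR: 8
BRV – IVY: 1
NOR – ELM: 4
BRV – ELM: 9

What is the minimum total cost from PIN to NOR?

$15

Shortest distances from PIN:
PIN: 0
QRY: 5  (via PIN)
BRV: 7  (via QRY)
IVY: 8  (via BRV)
KEW: 13  (via QRY)
TOR: 14  (via QRY)
NOR: 15  (via IVY)
Shortest route: PIN → QRY → BRV → IVY → NOR = $15.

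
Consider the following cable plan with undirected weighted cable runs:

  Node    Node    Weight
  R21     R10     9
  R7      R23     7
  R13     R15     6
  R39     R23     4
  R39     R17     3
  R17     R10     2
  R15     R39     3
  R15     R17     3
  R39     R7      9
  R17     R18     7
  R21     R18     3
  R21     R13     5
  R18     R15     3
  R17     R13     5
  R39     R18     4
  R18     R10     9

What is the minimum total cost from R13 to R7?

Compare a few routes:
R13 - R17 - R39 - R23 - R7: 5+3+4+7 = 19
R13 - R15 - R39 - R7: 6+3+9 = 18
R13 - R17 - R39 - R7: 5+3+9 = 17
Cheapest is R13 - R17 - R39 - R7 at 17.

17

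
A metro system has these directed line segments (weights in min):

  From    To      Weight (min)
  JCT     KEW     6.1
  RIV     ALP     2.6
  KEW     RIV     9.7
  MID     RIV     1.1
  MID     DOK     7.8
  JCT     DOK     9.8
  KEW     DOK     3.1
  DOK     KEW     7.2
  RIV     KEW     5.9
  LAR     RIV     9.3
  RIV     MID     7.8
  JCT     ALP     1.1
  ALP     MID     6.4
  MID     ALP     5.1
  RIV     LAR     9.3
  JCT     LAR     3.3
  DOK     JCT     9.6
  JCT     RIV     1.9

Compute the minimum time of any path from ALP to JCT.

23.8 min

Running Dijkstra from ALP:
ALP: 0
MID: 6.4  (via ALP)
RIV: 7.5  (via MID)
KEW: 13.4  (via RIV)
DOK: 14.2  (via MID)
LAR: 16.8  (via RIV)
JCT: 23.8  (via DOK)
Shortest route: ALP → MID → DOK → JCT = 23.8 min.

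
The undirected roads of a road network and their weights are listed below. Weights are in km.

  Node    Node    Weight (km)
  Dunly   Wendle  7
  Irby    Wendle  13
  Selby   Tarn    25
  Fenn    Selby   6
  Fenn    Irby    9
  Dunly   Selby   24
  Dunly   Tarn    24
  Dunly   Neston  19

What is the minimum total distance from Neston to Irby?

39 km

Running Dijkstra from Neston:
Neston: 0
Dunly: 19  (via Neston)
Wendle: 26  (via Dunly)
Irby: 39  (via Wendle)
Shortest route: Neston → Dunly → Wendle → Irby = 39 km.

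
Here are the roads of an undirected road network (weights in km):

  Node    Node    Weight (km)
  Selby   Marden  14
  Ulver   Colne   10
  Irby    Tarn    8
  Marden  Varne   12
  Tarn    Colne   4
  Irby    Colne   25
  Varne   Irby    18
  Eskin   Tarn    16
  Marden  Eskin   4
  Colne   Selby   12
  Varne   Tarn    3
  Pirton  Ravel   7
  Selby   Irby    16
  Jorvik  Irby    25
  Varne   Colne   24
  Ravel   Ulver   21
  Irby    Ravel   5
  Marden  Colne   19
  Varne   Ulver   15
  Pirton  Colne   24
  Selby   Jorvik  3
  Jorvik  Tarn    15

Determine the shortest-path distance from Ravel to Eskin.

Candidate routes:
Ravel → Irby → Tarn → Varne → Marden → Eskin: 5+8+3+12+4 = 32
Ravel → Irby → Selby → Marden → Eskin: 5+16+14+4 = 39
Ravel → Irby → Tarn → Eskin: 5+8+16 = 29
The minimum is 29 km via Ravel → Irby → Tarn → Eskin.

29 km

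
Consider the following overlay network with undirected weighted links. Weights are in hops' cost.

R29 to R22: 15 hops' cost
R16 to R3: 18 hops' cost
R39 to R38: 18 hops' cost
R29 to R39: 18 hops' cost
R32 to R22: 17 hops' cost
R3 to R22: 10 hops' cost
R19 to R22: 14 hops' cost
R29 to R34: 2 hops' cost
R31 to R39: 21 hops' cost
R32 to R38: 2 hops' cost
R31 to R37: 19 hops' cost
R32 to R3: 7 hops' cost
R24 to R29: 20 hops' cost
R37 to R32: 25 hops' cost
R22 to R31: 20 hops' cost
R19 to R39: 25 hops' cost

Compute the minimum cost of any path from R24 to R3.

Candidate routes:
R24 → R29 → R39 → R38 → R32 → R3: 20+18+18+2+7 = 65
R24 → R29 → R22 → R32 → R3: 20+15+17+7 = 59
R24 → R29 → R22 → R3: 20+15+10 = 45
R24 → R29 → R39 → R38 → R32 → R22 → R3: 20+18+18+2+17+10 = 85
Cheapest is R24 → R29 → R22 → R3 at 45 hops' cost.

45 hops' cost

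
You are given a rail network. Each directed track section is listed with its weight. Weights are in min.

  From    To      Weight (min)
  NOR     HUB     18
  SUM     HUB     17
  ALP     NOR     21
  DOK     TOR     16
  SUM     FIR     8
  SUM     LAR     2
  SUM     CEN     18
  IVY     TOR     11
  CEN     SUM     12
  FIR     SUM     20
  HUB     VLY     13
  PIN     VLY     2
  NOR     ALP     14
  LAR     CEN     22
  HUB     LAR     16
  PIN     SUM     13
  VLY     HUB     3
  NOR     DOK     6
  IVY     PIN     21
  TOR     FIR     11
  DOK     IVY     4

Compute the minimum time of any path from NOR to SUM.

Candidate routes:
NOR - DOK - TOR - FIR - SUM: 6+16+11+20 = 53
NOR - DOK - IVY - PIN - SUM: 6+4+21+13 = 44
NOR - DOK - IVY - TOR - FIR - SUM: 6+4+11+11+20 = 52
Cheapest is NOR - DOK - IVY - PIN - SUM at 44 min.

44 min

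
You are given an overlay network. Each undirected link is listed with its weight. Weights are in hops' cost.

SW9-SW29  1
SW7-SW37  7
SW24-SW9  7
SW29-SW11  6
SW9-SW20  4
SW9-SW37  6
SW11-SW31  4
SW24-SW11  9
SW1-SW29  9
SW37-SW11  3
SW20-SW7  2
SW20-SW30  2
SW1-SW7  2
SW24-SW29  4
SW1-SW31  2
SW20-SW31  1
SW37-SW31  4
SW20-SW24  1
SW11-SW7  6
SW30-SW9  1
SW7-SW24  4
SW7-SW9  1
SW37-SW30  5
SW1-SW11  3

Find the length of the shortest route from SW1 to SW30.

4 hops' cost

Enumerating some paths:
SW1 → SW31 → SW20 → SW7 → SW9 → SW30: 2+1+2+1+1 = 7
SW1 → SW7 → SW20 → SW30: 2+2+2 = 6
SW1 → SW7 → SW9 → SW30: 2+1+1 = 4
SW1 → SW31 → SW20 → SW30: 2+1+2 = 5
The minimum is 4 hops' cost via SW1 → SW7 → SW9 → SW30.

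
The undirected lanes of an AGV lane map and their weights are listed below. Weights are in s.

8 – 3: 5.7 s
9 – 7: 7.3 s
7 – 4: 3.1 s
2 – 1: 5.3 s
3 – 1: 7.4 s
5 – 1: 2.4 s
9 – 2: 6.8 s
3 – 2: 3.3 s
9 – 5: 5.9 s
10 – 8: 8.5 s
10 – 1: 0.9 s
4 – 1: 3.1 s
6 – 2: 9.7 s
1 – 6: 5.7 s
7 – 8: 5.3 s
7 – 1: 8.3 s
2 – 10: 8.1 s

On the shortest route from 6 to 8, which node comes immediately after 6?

1

Enumerating some paths:
6–1–10–8: 5.7+0.9+8.5 = 15.1
6–1–4–7–8: 5.7+3.1+3.1+5.3 = 17.2
6–2–3–8: 9.7+3.3+5.7 = 18.7
The minimum is 15.1 s via 6–1–10–8.
So from 6 the first move is to 1.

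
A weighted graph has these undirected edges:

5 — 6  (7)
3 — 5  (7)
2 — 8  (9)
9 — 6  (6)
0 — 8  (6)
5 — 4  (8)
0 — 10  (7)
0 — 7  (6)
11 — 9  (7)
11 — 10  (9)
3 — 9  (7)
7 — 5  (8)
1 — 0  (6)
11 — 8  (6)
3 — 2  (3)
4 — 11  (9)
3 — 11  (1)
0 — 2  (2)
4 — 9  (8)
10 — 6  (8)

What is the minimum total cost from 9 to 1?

Candidate routes:
9–11–3–2–0–1: 7+1+3+2+6 = 19
9–3–2–0–1: 7+3+2+6 = 18
The minimum is 18 via 9–3–2–0–1.

18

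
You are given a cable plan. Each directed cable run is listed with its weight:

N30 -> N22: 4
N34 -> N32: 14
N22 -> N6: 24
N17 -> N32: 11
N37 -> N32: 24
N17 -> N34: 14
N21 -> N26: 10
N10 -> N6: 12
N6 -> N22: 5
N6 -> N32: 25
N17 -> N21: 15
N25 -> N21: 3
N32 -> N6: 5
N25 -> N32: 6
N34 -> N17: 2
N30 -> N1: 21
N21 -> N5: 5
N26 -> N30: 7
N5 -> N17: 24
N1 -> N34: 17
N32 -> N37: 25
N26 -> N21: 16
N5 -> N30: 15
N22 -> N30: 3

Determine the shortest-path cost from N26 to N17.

45

Shortest distances from N26:
N26: 0
N30: 7  (via N26)
N22: 11  (via N30)
N21: 16  (via N26)
N5: 21  (via N21)
N1: 28  (via N30)
N6: 35  (via N22)
N34: 45  (via N1)
N17: 45  (via N5)
Shortest route: N26 → N21 → N5 → N17 = 45.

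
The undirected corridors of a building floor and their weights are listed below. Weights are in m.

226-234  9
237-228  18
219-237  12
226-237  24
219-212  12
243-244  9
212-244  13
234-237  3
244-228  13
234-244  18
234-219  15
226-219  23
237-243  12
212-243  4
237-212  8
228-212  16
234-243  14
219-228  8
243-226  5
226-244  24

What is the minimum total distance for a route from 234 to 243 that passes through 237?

15 m

Best 234 to 237: 234–237 costing 3
Best 237 to 243: 237–243 costing 12
Total via 237: 3 + 12 = 15 m.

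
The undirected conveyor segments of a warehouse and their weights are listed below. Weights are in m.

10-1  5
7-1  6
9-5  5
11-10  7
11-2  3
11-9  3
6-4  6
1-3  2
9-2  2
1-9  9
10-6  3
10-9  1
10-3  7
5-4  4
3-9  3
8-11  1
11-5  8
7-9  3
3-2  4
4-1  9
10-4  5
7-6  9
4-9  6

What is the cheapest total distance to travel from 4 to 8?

10 m

Settle nodes by increasing distance from 4:
4: 0
5: 4  (via 4)
10: 5  (via 4)
6: 6  (via 4)
9: 6  (via 4)
2: 8  (via 9)
1: 9  (via 4)
3: 9  (via 9)
7: 9  (via 9)
11: 9  (via 9)
8: 10  (via 11)
Shortest route: 4–9–11–8 = 10 m.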